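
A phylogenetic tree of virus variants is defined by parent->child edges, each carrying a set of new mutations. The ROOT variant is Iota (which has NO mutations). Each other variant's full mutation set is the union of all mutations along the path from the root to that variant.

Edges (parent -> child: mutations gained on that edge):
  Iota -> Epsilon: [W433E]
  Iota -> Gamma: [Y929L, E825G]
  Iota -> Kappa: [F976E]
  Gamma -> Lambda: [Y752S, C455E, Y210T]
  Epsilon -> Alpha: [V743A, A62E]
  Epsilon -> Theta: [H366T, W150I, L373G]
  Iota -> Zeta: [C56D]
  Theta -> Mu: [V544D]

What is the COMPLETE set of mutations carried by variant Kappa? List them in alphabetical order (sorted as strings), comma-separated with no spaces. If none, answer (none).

Answer: F976E

Derivation:
At Iota: gained [] -> total []
At Kappa: gained ['F976E'] -> total ['F976E']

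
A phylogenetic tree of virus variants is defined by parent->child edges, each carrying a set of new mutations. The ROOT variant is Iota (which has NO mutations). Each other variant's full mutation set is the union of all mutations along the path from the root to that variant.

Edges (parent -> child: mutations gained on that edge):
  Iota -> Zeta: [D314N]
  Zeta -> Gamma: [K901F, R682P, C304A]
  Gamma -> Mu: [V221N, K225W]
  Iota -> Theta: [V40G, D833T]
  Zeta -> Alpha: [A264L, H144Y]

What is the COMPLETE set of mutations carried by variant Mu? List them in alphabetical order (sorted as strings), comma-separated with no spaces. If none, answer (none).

At Iota: gained [] -> total []
At Zeta: gained ['D314N'] -> total ['D314N']
At Gamma: gained ['K901F', 'R682P', 'C304A'] -> total ['C304A', 'D314N', 'K901F', 'R682P']
At Mu: gained ['V221N', 'K225W'] -> total ['C304A', 'D314N', 'K225W', 'K901F', 'R682P', 'V221N']

Answer: C304A,D314N,K225W,K901F,R682P,V221N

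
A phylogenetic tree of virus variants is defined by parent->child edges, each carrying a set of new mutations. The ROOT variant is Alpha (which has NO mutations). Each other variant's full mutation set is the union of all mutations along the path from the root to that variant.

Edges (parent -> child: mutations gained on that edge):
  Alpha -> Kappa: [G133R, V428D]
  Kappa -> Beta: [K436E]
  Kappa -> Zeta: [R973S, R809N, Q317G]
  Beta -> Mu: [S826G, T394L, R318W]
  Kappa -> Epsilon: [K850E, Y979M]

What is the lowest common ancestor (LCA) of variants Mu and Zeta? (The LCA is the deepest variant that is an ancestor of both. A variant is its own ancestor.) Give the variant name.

Answer: Kappa

Derivation:
Path from root to Mu: Alpha -> Kappa -> Beta -> Mu
  ancestors of Mu: {Alpha, Kappa, Beta, Mu}
Path from root to Zeta: Alpha -> Kappa -> Zeta
  ancestors of Zeta: {Alpha, Kappa, Zeta}
Common ancestors: {Alpha, Kappa}
Walk up from Zeta: Zeta (not in ancestors of Mu), Kappa (in ancestors of Mu), Alpha (in ancestors of Mu)
Deepest common ancestor (LCA) = Kappa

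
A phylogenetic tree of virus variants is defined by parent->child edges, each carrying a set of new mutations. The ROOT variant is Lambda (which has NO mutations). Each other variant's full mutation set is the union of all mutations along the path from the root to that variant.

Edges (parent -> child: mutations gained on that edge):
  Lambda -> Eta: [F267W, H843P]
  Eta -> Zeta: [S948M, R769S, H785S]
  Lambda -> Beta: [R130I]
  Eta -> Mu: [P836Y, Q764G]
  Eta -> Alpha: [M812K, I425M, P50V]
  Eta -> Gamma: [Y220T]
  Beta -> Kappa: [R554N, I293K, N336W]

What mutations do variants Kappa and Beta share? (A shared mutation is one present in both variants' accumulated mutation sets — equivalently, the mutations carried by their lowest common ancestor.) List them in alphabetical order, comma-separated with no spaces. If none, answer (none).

Answer: R130I

Derivation:
Accumulating mutations along path to Kappa:
  At Lambda: gained [] -> total []
  At Beta: gained ['R130I'] -> total ['R130I']
  At Kappa: gained ['R554N', 'I293K', 'N336W'] -> total ['I293K', 'N336W', 'R130I', 'R554N']
Mutations(Kappa) = ['I293K', 'N336W', 'R130I', 'R554N']
Accumulating mutations along path to Beta:
  At Lambda: gained [] -> total []
  At Beta: gained ['R130I'] -> total ['R130I']
Mutations(Beta) = ['R130I']
Intersection: ['I293K', 'N336W', 'R130I', 'R554N'] ∩ ['R130I'] = ['R130I']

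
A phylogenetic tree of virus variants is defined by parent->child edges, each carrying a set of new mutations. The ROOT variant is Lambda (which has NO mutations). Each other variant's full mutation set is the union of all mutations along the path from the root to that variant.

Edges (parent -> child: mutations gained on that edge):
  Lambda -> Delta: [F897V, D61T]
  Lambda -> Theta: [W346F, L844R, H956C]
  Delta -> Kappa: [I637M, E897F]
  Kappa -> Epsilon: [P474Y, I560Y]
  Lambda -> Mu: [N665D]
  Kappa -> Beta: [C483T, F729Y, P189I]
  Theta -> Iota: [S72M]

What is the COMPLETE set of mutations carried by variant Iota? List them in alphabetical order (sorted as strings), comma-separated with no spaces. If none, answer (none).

Answer: H956C,L844R,S72M,W346F

Derivation:
At Lambda: gained [] -> total []
At Theta: gained ['W346F', 'L844R', 'H956C'] -> total ['H956C', 'L844R', 'W346F']
At Iota: gained ['S72M'] -> total ['H956C', 'L844R', 'S72M', 'W346F']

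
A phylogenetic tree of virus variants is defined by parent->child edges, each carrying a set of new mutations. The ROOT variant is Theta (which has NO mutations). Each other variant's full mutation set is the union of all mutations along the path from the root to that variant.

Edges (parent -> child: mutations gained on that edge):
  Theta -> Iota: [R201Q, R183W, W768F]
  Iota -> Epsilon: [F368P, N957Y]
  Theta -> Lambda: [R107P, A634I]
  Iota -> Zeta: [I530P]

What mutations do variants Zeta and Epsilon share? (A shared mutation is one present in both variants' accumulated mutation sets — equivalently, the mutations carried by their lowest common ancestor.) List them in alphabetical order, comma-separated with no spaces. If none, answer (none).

Answer: R183W,R201Q,W768F

Derivation:
Accumulating mutations along path to Zeta:
  At Theta: gained [] -> total []
  At Iota: gained ['R201Q', 'R183W', 'W768F'] -> total ['R183W', 'R201Q', 'W768F']
  At Zeta: gained ['I530P'] -> total ['I530P', 'R183W', 'R201Q', 'W768F']
Mutations(Zeta) = ['I530P', 'R183W', 'R201Q', 'W768F']
Accumulating mutations along path to Epsilon:
  At Theta: gained [] -> total []
  At Iota: gained ['R201Q', 'R183W', 'W768F'] -> total ['R183W', 'R201Q', 'W768F']
  At Epsilon: gained ['F368P', 'N957Y'] -> total ['F368P', 'N957Y', 'R183W', 'R201Q', 'W768F']
Mutations(Epsilon) = ['F368P', 'N957Y', 'R183W', 'R201Q', 'W768F']
Intersection: ['I530P', 'R183W', 'R201Q', 'W768F'] ∩ ['F368P', 'N957Y', 'R183W', 'R201Q', 'W768F'] = ['R183W', 'R201Q', 'W768F']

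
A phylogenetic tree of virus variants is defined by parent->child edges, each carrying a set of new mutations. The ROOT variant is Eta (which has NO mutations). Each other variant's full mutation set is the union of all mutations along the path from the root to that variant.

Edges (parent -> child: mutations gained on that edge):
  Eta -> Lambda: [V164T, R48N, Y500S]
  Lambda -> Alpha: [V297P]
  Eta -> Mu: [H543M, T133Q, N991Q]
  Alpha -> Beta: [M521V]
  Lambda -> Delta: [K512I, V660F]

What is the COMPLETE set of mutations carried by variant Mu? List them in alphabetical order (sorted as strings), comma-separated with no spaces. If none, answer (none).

Answer: H543M,N991Q,T133Q

Derivation:
At Eta: gained [] -> total []
At Mu: gained ['H543M', 'T133Q', 'N991Q'] -> total ['H543M', 'N991Q', 'T133Q']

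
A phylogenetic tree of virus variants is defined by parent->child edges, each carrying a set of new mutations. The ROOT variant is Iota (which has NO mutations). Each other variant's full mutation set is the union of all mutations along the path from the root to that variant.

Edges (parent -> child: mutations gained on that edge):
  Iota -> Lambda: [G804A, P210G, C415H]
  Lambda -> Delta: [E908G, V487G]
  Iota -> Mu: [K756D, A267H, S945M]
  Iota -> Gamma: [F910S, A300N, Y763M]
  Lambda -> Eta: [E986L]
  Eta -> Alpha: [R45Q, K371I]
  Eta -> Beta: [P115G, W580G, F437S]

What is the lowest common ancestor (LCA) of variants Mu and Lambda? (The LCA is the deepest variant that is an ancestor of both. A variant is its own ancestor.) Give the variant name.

Answer: Iota

Derivation:
Path from root to Mu: Iota -> Mu
  ancestors of Mu: {Iota, Mu}
Path from root to Lambda: Iota -> Lambda
  ancestors of Lambda: {Iota, Lambda}
Common ancestors: {Iota}
Walk up from Lambda: Lambda (not in ancestors of Mu), Iota (in ancestors of Mu)
Deepest common ancestor (LCA) = Iota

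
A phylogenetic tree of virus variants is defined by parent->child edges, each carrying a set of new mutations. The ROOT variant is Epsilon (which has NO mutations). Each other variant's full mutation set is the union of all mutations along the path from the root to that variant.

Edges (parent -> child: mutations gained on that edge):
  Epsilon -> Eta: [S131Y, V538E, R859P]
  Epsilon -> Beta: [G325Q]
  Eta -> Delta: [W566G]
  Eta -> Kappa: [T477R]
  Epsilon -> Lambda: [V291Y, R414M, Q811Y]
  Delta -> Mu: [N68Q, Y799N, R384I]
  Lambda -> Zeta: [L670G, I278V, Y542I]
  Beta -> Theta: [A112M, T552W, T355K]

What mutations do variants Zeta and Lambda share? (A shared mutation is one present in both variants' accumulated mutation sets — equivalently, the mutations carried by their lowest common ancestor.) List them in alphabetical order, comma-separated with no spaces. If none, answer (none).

Accumulating mutations along path to Zeta:
  At Epsilon: gained [] -> total []
  At Lambda: gained ['V291Y', 'R414M', 'Q811Y'] -> total ['Q811Y', 'R414M', 'V291Y']
  At Zeta: gained ['L670G', 'I278V', 'Y542I'] -> total ['I278V', 'L670G', 'Q811Y', 'R414M', 'V291Y', 'Y542I']
Mutations(Zeta) = ['I278V', 'L670G', 'Q811Y', 'R414M', 'V291Y', 'Y542I']
Accumulating mutations along path to Lambda:
  At Epsilon: gained [] -> total []
  At Lambda: gained ['V291Y', 'R414M', 'Q811Y'] -> total ['Q811Y', 'R414M', 'V291Y']
Mutations(Lambda) = ['Q811Y', 'R414M', 'V291Y']
Intersection: ['I278V', 'L670G', 'Q811Y', 'R414M', 'V291Y', 'Y542I'] ∩ ['Q811Y', 'R414M', 'V291Y'] = ['Q811Y', 'R414M', 'V291Y']

Answer: Q811Y,R414M,V291Y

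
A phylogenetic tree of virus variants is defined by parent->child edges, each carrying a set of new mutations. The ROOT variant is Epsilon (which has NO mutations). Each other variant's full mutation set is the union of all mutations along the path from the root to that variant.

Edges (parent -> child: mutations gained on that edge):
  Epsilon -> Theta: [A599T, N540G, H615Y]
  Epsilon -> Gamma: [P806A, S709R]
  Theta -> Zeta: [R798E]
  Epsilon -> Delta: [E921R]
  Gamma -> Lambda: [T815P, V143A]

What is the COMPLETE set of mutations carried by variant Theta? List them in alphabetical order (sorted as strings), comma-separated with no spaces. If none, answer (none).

At Epsilon: gained [] -> total []
At Theta: gained ['A599T', 'N540G', 'H615Y'] -> total ['A599T', 'H615Y', 'N540G']

Answer: A599T,H615Y,N540G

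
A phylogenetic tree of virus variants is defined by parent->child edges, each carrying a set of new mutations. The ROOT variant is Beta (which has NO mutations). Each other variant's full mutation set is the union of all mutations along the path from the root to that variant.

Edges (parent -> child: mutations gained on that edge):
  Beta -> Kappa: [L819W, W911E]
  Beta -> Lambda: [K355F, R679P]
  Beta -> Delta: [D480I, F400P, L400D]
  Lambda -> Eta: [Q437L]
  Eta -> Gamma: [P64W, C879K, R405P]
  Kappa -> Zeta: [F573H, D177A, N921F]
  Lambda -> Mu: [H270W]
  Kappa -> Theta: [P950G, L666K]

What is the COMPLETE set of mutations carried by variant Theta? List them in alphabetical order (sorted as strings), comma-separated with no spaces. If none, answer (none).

Answer: L666K,L819W,P950G,W911E

Derivation:
At Beta: gained [] -> total []
At Kappa: gained ['L819W', 'W911E'] -> total ['L819W', 'W911E']
At Theta: gained ['P950G', 'L666K'] -> total ['L666K', 'L819W', 'P950G', 'W911E']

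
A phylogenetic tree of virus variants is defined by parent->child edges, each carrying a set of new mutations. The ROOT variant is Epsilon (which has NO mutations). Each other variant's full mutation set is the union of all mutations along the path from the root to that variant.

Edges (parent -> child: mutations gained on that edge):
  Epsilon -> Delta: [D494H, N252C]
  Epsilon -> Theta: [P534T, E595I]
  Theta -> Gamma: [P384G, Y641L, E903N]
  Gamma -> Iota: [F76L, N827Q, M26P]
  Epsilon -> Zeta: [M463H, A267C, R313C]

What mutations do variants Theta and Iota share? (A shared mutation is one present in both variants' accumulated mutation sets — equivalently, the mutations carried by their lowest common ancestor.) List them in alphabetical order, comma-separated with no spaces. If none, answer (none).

Answer: E595I,P534T

Derivation:
Accumulating mutations along path to Theta:
  At Epsilon: gained [] -> total []
  At Theta: gained ['P534T', 'E595I'] -> total ['E595I', 'P534T']
Mutations(Theta) = ['E595I', 'P534T']
Accumulating mutations along path to Iota:
  At Epsilon: gained [] -> total []
  At Theta: gained ['P534T', 'E595I'] -> total ['E595I', 'P534T']
  At Gamma: gained ['P384G', 'Y641L', 'E903N'] -> total ['E595I', 'E903N', 'P384G', 'P534T', 'Y641L']
  At Iota: gained ['F76L', 'N827Q', 'M26P'] -> total ['E595I', 'E903N', 'F76L', 'M26P', 'N827Q', 'P384G', 'P534T', 'Y641L']
Mutations(Iota) = ['E595I', 'E903N', 'F76L', 'M26P', 'N827Q', 'P384G', 'P534T', 'Y641L']
Intersection: ['E595I', 'P534T'] ∩ ['E595I', 'E903N', 'F76L', 'M26P', 'N827Q', 'P384G', 'P534T', 'Y641L'] = ['E595I', 'P534T']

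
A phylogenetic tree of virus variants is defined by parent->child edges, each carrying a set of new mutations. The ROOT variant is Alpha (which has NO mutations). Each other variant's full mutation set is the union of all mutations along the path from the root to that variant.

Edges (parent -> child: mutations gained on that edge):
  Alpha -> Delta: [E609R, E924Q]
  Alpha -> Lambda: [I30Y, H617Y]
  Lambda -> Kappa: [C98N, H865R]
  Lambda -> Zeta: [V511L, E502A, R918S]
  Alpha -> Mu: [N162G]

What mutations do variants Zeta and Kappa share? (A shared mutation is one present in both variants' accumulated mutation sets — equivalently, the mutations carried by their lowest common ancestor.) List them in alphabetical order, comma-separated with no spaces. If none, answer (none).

Answer: H617Y,I30Y

Derivation:
Accumulating mutations along path to Zeta:
  At Alpha: gained [] -> total []
  At Lambda: gained ['I30Y', 'H617Y'] -> total ['H617Y', 'I30Y']
  At Zeta: gained ['V511L', 'E502A', 'R918S'] -> total ['E502A', 'H617Y', 'I30Y', 'R918S', 'V511L']
Mutations(Zeta) = ['E502A', 'H617Y', 'I30Y', 'R918S', 'V511L']
Accumulating mutations along path to Kappa:
  At Alpha: gained [] -> total []
  At Lambda: gained ['I30Y', 'H617Y'] -> total ['H617Y', 'I30Y']
  At Kappa: gained ['C98N', 'H865R'] -> total ['C98N', 'H617Y', 'H865R', 'I30Y']
Mutations(Kappa) = ['C98N', 'H617Y', 'H865R', 'I30Y']
Intersection: ['E502A', 'H617Y', 'I30Y', 'R918S', 'V511L'] ∩ ['C98N', 'H617Y', 'H865R', 'I30Y'] = ['H617Y', 'I30Y']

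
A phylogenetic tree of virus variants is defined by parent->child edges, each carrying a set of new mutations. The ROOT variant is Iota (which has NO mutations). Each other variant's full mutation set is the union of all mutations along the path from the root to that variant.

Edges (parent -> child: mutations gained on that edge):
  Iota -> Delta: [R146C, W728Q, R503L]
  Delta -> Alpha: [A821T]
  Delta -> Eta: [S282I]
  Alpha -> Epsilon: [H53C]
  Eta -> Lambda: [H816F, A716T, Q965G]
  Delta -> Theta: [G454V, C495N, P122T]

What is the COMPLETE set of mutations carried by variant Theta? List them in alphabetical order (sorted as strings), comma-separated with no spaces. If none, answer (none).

At Iota: gained [] -> total []
At Delta: gained ['R146C', 'W728Q', 'R503L'] -> total ['R146C', 'R503L', 'W728Q']
At Theta: gained ['G454V', 'C495N', 'P122T'] -> total ['C495N', 'G454V', 'P122T', 'R146C', 'R503L', 'W728Q']

Answer: C495N,G454V,P122T,R146C,R503L,W728Q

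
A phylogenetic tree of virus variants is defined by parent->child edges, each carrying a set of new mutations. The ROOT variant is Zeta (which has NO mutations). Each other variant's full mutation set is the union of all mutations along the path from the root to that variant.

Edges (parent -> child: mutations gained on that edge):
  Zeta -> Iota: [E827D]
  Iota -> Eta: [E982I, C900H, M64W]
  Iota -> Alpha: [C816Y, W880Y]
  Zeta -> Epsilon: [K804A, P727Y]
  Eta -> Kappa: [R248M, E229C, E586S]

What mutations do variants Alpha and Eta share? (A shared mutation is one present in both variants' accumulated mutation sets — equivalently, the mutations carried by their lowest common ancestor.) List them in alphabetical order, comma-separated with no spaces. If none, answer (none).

Accumulating mutations along path to Alpha:
  At Zeta: gained [] -> total []
  At Iota: gained ['E827D'] -> total ['E827D']
  At Alpha: gained ['C816Y', 'W880Y'] -> total ['C816Y', 'E827D', 'W880Y']
Mutations(Alpha) = ['C816Y', 'E827D', 'W880Y']
Accumulating mutations along path to Eta:
  At Zeta: gained [] -> total []
  At Iota: gained ['E827D'] -> total ['E827D']
  At Eta: gained ['E982I', 'C900H', 'M64W'] -> total ['C900H', 'E827D', 'E982I', 'M64W']
Mutations(Eta) = ['C900H', 'E827D', 'E982I', 'M64W']
Intersection: ['C816Y', 'E827D', 'W880Y'] ∩ ['C900H', 'E827D', 'E982I', 'M64W'] = ['E827D']

Answer: E827D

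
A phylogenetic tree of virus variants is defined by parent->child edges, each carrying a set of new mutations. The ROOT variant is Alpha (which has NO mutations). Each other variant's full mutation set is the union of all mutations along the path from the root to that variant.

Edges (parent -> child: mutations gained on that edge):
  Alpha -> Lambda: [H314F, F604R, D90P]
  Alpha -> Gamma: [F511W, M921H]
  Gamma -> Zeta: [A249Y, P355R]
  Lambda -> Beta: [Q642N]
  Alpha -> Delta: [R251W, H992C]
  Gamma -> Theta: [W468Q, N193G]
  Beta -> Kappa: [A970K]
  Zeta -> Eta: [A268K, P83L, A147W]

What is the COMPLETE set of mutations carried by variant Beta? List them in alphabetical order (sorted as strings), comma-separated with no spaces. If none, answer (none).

At Alpha: gained [] -> total []
At Lambda: gained ['H314F', 'F604R', 'D90P'] -> total ['D90P', 'F604R', 'H314F']
At Beta: gained ['Q642N'] -> total ['D90P', 'F604R', 'H314F', 'Q642N']

Answer: D90P,F604R,H314F,Q642N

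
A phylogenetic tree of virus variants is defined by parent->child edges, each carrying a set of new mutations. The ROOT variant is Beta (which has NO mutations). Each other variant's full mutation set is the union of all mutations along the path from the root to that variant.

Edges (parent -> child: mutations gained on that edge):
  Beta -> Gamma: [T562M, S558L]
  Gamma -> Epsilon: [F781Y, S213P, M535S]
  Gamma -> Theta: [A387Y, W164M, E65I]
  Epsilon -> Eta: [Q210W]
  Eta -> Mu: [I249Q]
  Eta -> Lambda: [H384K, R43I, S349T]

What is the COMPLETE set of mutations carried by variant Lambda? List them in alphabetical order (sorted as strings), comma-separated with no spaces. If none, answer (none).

At Beta: gained [] -> total []
At Gamma: gained ['T562M', 'S558L'] -> total ['S558L', 'T562M']
At Epsilon: gained ['F781Y', 'S213P', 'M535S'] -> total ['F781Y', 'M535S', 'S213P', 'S558L', 'T562M']
At Eta: gained ['Q210W'] -> total ['F781Y', 'M535S', 'Q210W', 'S213P', 'S558L', 'T562M']
At Lambda: gained ['H384K', 'R43I', 'S349T'] -> total ['F781Y', 'H384K', 'M535S', 'Q210W', 'R43I', 'S213P', 'S349T', 'S558L', 'T562M']

Answer: F781Y,H384K,M535S,Q210W,R43I,S213P,S349T,S558L,T562M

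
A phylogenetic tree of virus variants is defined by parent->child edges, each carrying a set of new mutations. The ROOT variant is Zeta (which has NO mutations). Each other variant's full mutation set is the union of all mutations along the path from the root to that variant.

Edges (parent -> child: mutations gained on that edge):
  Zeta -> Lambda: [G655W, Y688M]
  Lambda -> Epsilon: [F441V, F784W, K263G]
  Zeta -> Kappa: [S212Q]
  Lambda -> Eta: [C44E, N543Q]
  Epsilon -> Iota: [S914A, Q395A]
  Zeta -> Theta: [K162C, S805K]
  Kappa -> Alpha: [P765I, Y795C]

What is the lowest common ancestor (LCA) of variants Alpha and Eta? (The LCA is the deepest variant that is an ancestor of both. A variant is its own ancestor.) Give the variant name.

Path from root to Alpha: Zeta -> Kappa -> Alpha
  ancestors of Alpha: {Zeta, Kappa, Alpha}
Path from root to Eta: Zeta -> Lambda -> Eta
  ancestors of Eta: {Zeta, Lambda, Eta}
Common ancestors: {Zeta}
Walk up from Eta: Eta (not in ancestors of Alpha), Lambda (not in ancestors of Alpha), Zeta (in ancestors of Alpha)
Deepest common ancestor (LCA) = Zeta

Answer: Zeta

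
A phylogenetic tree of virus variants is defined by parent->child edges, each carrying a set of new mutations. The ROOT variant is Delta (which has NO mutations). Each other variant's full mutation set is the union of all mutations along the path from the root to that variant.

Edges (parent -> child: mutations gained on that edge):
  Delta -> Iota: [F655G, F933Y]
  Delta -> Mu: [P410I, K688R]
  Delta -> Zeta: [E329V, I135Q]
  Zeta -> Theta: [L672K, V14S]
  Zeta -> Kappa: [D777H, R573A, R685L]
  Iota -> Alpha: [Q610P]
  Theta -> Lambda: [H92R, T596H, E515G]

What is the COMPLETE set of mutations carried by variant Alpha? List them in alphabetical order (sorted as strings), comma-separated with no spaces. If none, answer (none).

At Delta: gained [] -> total []
At Iota: gained ['F655G', 'F933Y'] -> total ['F655G', 'F933Y']
At Alpha: gained ['Q610P'] -> total ['F655G', 'F933Y', 'Q610P']

Answer: F655G,F933Y,Q610P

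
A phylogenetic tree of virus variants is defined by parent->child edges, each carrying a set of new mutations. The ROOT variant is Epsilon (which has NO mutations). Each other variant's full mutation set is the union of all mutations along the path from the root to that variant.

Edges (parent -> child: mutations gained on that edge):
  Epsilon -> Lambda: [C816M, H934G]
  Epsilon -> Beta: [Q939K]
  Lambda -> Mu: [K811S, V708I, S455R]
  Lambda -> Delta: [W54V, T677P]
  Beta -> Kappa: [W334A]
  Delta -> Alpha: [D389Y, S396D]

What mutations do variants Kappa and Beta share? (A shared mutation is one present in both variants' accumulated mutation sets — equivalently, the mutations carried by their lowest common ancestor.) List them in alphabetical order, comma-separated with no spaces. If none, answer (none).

Accumulating mutations along path to Kappa:
  At Epsilon: gained [] -> total []
  At Beta: gained ['Q939K'] -> total ['Q939K']
  At Kappa: gained ['W334A'] -> total ['Q939K', 'W334A']
Mutations(Kappa) = ['Q939K', 'W334A']
Accumulating mutations along path to Beta:
  At Epsilon: gained [] -> total []
  At Beta: gained ['Q939K'] -> total ['Q939K']
Mutations(Beta) = ['Q939K']
Intersection: ['Q939K', 'W334A'] ∩ ['Q939K'] = ['Q939K']

Answer: Q939K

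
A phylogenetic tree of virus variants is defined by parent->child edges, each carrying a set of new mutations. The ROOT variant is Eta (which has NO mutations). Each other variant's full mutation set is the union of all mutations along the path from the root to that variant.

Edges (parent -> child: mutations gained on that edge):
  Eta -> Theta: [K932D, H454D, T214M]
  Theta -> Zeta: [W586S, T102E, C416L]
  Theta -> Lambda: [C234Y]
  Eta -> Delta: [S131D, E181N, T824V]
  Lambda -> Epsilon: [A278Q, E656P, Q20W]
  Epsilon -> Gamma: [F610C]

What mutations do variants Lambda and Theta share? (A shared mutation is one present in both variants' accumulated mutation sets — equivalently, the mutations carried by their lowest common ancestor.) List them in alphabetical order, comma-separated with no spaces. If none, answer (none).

Accumulating mutations along path to Lambda:
  At Eta: gained [] -> total []
  At Theta: gained ['K932D', 'H454D', 'T214M'] -> total ['H454D', 'K932D', 'T214M']
  At Lambda: gained ['C234Y'] -> total ['C234Y', 'H454D', 'K932D', 'T214M']
Mutations(Lambda) = ['C234Y', 'H454D', 'K932D', 'T214M']
Accumulating mutations along path to Theta:
  At Eta: gained [] -> total []
  At Theta: gained ['K932D', 'H454D', 'T214M'] -> total ['H454D', 'K932D', 'T214M']
Mutations(Theta) = ['H454D', 'K932D', 'T214M']
Intersection: ['C234Y', 'H454D', 'K932D', 'T214M'] ∩ ['H454D', 'K932D', 'T214M'] = ['H454D', 'K932D', 'T214M']

Answer: H454D,K932D,T214M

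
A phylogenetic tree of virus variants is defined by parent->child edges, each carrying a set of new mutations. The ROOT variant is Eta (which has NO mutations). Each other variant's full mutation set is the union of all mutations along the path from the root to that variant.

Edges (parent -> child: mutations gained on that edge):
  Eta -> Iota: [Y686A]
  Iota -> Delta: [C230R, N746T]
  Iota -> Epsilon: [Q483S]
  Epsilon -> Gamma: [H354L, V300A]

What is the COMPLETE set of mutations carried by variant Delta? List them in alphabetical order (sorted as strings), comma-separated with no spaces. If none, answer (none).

At Eta: gained [] -> total []
At Iota: gained ['Y686A'] -> total ['Y686A']
At Delta: gained ['C230R', 'N746T'] -> total ['C230R', 'N746T', 'Y686A']

Answer: C230R,N746T,Y686A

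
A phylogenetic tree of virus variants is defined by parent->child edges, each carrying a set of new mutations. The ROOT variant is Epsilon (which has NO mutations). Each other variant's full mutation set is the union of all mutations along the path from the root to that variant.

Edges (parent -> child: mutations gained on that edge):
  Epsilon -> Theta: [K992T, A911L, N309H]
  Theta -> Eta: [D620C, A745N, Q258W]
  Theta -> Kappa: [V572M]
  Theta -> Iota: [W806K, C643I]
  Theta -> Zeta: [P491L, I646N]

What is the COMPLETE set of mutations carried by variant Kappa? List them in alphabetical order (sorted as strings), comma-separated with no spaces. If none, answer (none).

At Epsilon: gained [] -> total []
At Theta: gained ['K992T', 'A911L', 'N309H'] -> total ['A911L', 'K992T', 'N309H']
At Kappa: gained ['V572M'] -> total ['A911L', 'K992T', 'N309H', 'V572M']

Answer: A911L,K992T,N309H,V572M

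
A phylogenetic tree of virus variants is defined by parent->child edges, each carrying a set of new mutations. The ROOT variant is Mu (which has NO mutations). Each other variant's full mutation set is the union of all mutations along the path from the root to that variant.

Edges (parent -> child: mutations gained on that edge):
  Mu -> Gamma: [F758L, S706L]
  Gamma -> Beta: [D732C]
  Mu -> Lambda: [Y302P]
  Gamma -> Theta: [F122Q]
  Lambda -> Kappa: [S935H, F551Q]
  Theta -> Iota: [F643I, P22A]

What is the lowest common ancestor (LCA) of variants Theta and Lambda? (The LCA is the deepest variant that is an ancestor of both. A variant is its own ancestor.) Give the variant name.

Path from root to Theta: Mu -> Gamma -> Theta
  ancestors of Theta: {Mu, Gamma, Theta}
Path from root to Lambda: Mu -> Lambda
  ancestors of Lambda: {Mu, Lambda}
Common ancestors: {Mu}
Walk up from Lambda: Lambda (not in ancestors of Theta), Mu (in ancestors of Theta)
Deepest common ancestor (LCA) = Mu

Answer: Mu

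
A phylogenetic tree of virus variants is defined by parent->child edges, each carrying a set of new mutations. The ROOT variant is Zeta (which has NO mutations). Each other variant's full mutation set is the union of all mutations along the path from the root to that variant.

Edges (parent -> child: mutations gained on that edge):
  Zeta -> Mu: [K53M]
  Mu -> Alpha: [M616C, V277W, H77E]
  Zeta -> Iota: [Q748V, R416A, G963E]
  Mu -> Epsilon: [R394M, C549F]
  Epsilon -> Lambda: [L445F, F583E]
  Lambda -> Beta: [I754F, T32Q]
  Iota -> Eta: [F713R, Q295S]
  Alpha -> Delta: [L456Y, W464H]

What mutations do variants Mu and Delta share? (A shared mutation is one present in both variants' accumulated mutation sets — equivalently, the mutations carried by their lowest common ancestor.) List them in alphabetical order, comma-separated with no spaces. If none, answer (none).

Answer: K53M

Derivation:
Accumulating mutations along path to Mu:
  At Zeta: gained [] -> total []
  At Mu: gained ['K53M'] -> total ['K53M']
Mutations(Mu) = ['K53M']
Accumulating mutations along path to Delta:
  At Zeta: gained [] -> total []
  At Mu: gained ['K53M'] -> total ['K53M']
  At Alpha: gained ['M616C', 'V277W', 'H77E'] -> total ['H77E', 'K53M', 'M616C', 'V277W']
  At Delta: gained ['L456Y', 'W464H'] -> total ['H77E', 'K53M', 'L456Y', 'M616C', 'V277W', 'W464H']
Mutations(Delta) = ['H77E', 'K53M', 'L456Y', 'M616C', 'V277W', 'W464H']
Intersection: ['K53M'] ∩ ['H77E', 'K53M', 'L456Y', 'M616C', 'V277W', 'W464H'] = ['K53M']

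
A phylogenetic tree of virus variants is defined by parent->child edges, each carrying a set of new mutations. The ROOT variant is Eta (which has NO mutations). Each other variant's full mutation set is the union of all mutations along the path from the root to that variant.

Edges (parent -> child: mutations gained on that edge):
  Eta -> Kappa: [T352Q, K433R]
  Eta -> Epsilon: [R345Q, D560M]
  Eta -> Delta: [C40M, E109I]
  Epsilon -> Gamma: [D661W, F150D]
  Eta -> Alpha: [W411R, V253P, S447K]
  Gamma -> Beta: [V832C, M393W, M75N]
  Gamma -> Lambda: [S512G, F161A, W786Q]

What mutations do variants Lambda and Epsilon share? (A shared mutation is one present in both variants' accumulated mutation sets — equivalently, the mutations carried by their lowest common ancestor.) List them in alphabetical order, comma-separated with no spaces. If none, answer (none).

Accumulating mutations along path to Lambda:
  At Eta: gained [] -> total []
  At Epsilon: gained ['R345Q', 'D560M'] -> total ['D560M', 'R345Q']
  At Gamma: gained ['D661W', 'F150D'] -> total ['D560M', 'D661W', 'F150D', 'R345Q']
  At Lambda: gained ['S512G', 'F161A', 'W786Q'] -> total ['D560M', 'D661W', 'F150D', 'F161A', 'R345Q', 'S512G', 'W786Q']
Mutations(Lambda) = ['D560M', 'D661W', 'F150D', 'F161A', 'R345Q', 'S512G', 'W786Q']
Accumulating mutations along path to Epsilon:
  At Eta: gained [] -> total []
  At Epsilon: gained ['R345Q', 'D560M'] -> total ['D560M', 'R345Q']
Mutations(Epsilon) = ['D560M', 'R345Q']
Intersection: ['D560M', 'D661W', 'F150D', 'F161A', 'R345Q', 'S512G', 'W786Q'] ∩ ['D560M', 'R345Q'] = ['D560M', 'R345Q']

Answer: D560M,R345Q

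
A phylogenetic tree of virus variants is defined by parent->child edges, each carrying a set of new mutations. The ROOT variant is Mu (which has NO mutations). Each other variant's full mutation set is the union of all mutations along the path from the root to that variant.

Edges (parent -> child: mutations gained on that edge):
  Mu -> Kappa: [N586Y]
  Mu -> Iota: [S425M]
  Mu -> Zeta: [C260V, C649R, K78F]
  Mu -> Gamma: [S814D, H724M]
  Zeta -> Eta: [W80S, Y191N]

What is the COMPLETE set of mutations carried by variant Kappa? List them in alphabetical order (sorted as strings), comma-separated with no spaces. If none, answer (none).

At Mu: gained [] -> total []
At Kappa: gained ['N586Y'] -> total ['N586Y']

Answer: N586Y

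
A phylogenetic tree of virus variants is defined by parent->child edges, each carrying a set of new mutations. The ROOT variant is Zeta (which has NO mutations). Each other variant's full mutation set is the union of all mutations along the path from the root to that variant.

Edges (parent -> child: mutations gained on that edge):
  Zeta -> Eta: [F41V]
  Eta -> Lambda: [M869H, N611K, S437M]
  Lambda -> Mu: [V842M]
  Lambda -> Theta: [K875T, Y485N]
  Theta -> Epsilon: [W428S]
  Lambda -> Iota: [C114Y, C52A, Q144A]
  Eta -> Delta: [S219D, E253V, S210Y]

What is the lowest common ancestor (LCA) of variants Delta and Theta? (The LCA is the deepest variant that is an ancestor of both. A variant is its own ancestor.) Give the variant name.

Path from root to Delta: Zeta -> Eta -> Delta
  ancestors of Delta: {Zeta, Eta, Delta}
Path from root to Theta: Zeta -> Eta -> Lambda -> Theta
  ancestors of Theta: {Zeta, Eta, Lambda, Theta}
Common ancestors: {Zeta, Eta}
Walk up from Theta: Theta (not in ancestors of Delta), Lambda (not in ancestors of Delta), Eta (in ancestors of Delta), Zeta (in ancestors of Delta)
Deepest common ancestor (LCA) = Eta

Answer: Eta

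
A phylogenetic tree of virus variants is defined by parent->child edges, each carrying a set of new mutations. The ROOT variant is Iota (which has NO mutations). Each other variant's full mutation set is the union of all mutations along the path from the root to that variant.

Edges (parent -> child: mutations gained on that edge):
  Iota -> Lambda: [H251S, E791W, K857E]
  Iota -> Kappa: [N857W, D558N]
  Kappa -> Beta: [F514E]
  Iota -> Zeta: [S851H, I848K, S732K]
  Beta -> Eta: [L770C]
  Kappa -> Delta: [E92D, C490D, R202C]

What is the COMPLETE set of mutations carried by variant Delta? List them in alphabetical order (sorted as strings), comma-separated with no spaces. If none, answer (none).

At Iota: gained [] -> total []
At Kappa: gained ['N857W', 'D558N'] -> total ['D558N', 'N857W']
At Delta: gained ['E92D', 'C490D', 'R202C'] -> total ['C490D', 'D558N', 'E92D', 'N857W', 'R202C']

Answer: C490D,D558N,E92D,N857W,R202C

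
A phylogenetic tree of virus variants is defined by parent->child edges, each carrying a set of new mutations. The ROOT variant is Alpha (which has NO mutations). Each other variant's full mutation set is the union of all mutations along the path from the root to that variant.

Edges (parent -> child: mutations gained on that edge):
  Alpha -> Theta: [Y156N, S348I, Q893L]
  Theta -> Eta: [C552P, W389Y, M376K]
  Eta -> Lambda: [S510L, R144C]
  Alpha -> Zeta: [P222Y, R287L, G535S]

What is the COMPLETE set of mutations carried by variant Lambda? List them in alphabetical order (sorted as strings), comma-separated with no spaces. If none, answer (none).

Answer: C552P,M376K,Q893L,R144C,S348I,S510L,W389Y,Y156N

Derivation:
At Alpha: gained [] -> total []
At Theta: gained ['Y156N', 'S348I', 'Q893L'] -> total ['Q893L', 'S348I', 'Y156N']
At Eta: gained ['C552P', 'W389Y', 'M376K'] -> total ['C552P', 'M376K', 'Q893L', 'S348I', 'W389Y', 'Y156N']
At Lambda: gained ['S510L', 'R144C'] -> total ['C552P', 'M376K', 'Q893L', 'R144C', 'S348I', 'S510L', 'W389Y', 'Y156N']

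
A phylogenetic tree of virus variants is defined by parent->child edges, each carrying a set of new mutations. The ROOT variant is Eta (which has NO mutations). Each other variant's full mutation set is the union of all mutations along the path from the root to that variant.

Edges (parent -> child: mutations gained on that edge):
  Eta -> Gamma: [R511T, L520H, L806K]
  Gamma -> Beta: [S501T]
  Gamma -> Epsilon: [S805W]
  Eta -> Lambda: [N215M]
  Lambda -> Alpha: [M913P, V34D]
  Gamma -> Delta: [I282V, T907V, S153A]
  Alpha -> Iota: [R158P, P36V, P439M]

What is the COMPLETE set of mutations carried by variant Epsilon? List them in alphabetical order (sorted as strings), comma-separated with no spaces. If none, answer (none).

Answer: L520H,L806K,R511T,S805W

Derivation:
At Eta: gained [] -> total []
At Gamma: gained ['R511T', 'L520H', 'L806K'] -> total ['L520H', 'L806K', 'R511T']
At Epsilon: gained ['S805W'] -> total ['L520H', 'L806K', 'R511T', 'S805W']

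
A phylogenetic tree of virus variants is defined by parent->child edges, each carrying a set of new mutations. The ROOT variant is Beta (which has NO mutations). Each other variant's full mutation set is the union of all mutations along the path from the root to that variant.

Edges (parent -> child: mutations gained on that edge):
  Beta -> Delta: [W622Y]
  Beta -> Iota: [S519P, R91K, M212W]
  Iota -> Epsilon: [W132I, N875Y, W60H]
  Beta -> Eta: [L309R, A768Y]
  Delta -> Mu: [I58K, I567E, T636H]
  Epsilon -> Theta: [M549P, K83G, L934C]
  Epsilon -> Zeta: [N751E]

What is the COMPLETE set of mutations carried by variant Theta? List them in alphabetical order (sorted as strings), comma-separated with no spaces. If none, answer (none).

Answer: K83G,L934C,M212W,M549P,N875Y,R91K,S519P,W132I,W60H

Derivation:
At Beta: gained [] -> total []
At Iota: gained ['S519P', 'R91K', 'M212W'] -> total ['M212W', 'R91K', 'S519P']
At Epsilon: gained ['W132I', 'N875Y', 'W60H'] -> total ['M212W', 'N875Y', 'R91K', 'S519P', 'W132I', 'W60H']
At Theta: gained ['M549P', 'K83G', 'L934C'] -> total ['K83G', 'L934C', 'M212W', 'M549P', 'N875Y', 'R91K', 'S519P', 'W132I', 'W60H']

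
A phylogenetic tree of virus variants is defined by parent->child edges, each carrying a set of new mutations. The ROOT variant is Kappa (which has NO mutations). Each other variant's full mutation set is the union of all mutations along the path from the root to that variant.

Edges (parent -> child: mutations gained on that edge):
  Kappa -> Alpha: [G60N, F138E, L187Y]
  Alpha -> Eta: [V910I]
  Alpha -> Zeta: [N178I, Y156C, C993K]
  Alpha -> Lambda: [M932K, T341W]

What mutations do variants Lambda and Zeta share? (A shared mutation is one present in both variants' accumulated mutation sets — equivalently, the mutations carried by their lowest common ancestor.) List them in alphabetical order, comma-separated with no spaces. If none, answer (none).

Accumulating mutations along path to Lambda:
  At Kappa: gained [] -> total []
  At Alpha: gained ['G60N', 'F138E', 'L187Y'] -> total ['F138E', 'G60N', 'L187Y']
  At Lambda: gained ['M932K', 'T341W'] -> total ['F138E', 'G60N', 'L187Y', 'M932K', 'T341W']
Mutations(Lambda) = ['F138E', 'G60N', 'L187Y', 'M932K', 'T341W']
Accumulating mutations along path to Zeta:
  At Kappa: gained [] -> total []
  At Alpha: gained ['G60N', 'F138E', 'L187Y'] -> total ['F138E', 'G60N', 'L187Y']
  At Zeta: gained ['N178I', 'Y156C', 'C993K'] -> total ['C993K', 'F138E', 'G60N', 'L187Y', 'N178I', 'Y156C']
Mutations(Zeta) = ['C993K', 'F138E', 'G60N', 'L187Y', 'N178I', 'Y156C']
Intersection: ['F138E', 'G60N', 'L187Y', 'M932K', 'T341W'] ∩ ['C993K', 'F138E', 'G60N', 'L187Y', 'N178I', 'Y156C'] = ['F138E', 'G60N', 'L187Y']

Answer: F138E,G60N,L187Y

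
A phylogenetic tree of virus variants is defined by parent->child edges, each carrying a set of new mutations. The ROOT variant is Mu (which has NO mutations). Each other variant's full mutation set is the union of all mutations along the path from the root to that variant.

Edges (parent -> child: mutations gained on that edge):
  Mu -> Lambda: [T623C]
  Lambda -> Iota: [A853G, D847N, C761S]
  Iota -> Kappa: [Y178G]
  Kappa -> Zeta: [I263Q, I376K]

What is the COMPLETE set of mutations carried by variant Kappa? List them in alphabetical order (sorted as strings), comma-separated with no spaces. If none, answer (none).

At Mu: gained [] -> total []
At Lambda: gained ['T623C'] -> total ['T623C']
At Iota: gained ['A853G', 'D847N', 'C761S'] -> total ['A853G', 'C761S', 'D847N', 'T623C']
At Kappa: gained ['Y178G'] -> total ['A853G', 'C761S', 'D847N', 'T623C', 'Y178G']

Answer: A853G,C761S,D847N,T623C,Y178G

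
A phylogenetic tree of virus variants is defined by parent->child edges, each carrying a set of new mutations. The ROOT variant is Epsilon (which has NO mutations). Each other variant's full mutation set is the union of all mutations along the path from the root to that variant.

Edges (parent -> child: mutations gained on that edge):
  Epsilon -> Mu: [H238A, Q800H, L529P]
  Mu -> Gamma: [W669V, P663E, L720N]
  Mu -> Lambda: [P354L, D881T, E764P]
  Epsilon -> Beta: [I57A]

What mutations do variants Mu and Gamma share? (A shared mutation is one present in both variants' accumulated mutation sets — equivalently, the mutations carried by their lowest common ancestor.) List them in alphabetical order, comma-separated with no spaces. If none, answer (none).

Accumulating mutations along path to Mu:
  At Epsilon: gained [] -> total []
  At Mu: gained ['H238A', 'Q800H', 'L529P'] -> total ['H238A', 'L529P', 'Q800H']
Mutations(Mu) = ['H238A', 'L529P', 'Q800H']
Accumulating mutations along path to Gamma:
  At Epsilon: gained [] -> total []
  At Mu: gained ['H238A', 'Q800H', 'L529P'] -> total ['H238A', 'L529P', 'Q800H']
  At Gamma: gained ['W669V', 'P663E', 'L720N'] -> total ['H238A', 'L529P', 'L720N', 'P663E', 'Q800H', 'W669V']
Mutations(Gamma) = ['H238A', 'L529P', 'L720N', 'P663E', 'Q800H', 'W669V']
Intersection: ['H238A', 'L529P', 'Q800H'] ∩ ['H238A', 'L529P', 'L720N', 'P663E', 'Q800H', 'W669V'] = ['H238A', 'L529P', 'Q800H']

Answer: H238A,L529P,Q800H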